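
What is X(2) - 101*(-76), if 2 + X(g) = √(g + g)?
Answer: 7676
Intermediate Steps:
X(g) = -2 + √2*√g (X(g) = -2 + √(g + g) = -2 + √(2*g) = -2 + √2*√g)
X(2) - 101*(-76) = (-2 + √2*√2) - 101*(-76) = (-2 + 2) + 7676 = 0 + 7676 = 7676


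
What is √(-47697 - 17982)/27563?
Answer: I*√65679/27563 ≈ 0.0092979*I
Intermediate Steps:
√(-47697 - 17982)/27563 = √(-65679)*(1/27563) = (I*√65679)*(1/27563) = I*√65679/27563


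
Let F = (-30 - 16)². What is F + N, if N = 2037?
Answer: 4153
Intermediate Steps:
F = 2116 (F = (-46)² = 2116)
F + N = 2116 + 2037 = 4153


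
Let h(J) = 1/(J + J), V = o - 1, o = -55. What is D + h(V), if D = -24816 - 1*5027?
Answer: -3342417/112 ≈ -29843.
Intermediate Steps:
V = -56 (V = -55 - 1 = -56)
h(J) = 1/(2*J)
D = -29843 (D = -24816 - 5027 = -29843)
D + h(V) = -29843 + (1/2)/(-56) = -29843 + (1/2)*(-1/56) = -29843 - 1/112 = -3342417/112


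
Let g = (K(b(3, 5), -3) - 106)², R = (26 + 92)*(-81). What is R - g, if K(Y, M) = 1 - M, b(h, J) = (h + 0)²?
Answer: -19962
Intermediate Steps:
b(h, J) = h²
R = -9558 (R = 118*(-81) = -9558)
g = 10404 (g = ((1 - 1*(-3)) - 106)² = ((1 + 3) - 106)² = (4 - 106)² = (-102)² = 10404)
R - g = -9558 - 1*10404 = -9558 - 10404 = -19962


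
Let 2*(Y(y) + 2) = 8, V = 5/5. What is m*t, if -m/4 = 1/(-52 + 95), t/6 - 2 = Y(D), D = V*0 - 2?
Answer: -96/43 ≈ -2.2326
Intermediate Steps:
V = 1 (V = 5*(⅕) = 1)
D = -2 (D = 1*0 - 2 = 0 - 2 = -2)
Y(y) = 2 (Y(y) = -2 + (½)*8 = -2 + 4 = 2)
t = 24 (t = 12 + 6*2 = 12 + 12 = 24)
m = -4/43 (m = -4/(-52 + 95) = -4/43 ≈ -0.093023)
m*t = -4/43*24 = -96/43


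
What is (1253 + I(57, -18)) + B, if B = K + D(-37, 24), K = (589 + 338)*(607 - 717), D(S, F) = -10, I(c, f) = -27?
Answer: -100754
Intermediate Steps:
K = -101970 (K = 927*(-110) = -101970)
B = -101980 (B = -101970 - 10 = -101980)
(1253 + I(57, -18)) + B = (1253 - 27) - 101980 = 1226 - 101980 = -100754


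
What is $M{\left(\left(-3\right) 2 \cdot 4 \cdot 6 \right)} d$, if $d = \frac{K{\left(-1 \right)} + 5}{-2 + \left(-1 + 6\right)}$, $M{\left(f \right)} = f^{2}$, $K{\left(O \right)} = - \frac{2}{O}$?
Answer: $48384$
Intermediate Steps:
$d = \frac{7}{3}$ ($d = \frac{- \frac{2}{-1} + 5}{-2 + \left(-1 + 6\right)} = \frac{\left(-2\right) \left(-1\right) + 5}{-2 + 5} = \frac{2 + 5}{3} = 7 \cdot \frac{1}{3} = \frac{7}{3} \approx 2.3333$)
$M{\left(\left(-3\right) 2 \cdot 4 \cdot 6 \right)} d = \left(\left(-3\right) 2 \cdot 4 \cdot 6\right)^{2} \cdot \frac{7}{3} = \left(\left(-6\right) 24\right)^{2} \cdot \frac{7}{3} = \left(-144\right)^{2} \cdot \frac{7}{3} = 20736 \cdot \frac{7}{3} = 48384$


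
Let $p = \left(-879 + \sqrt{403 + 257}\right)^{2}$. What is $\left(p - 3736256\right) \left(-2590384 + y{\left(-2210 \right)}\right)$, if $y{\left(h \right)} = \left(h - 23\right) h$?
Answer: $-6946784293430 - 8243423736 \sqrt{165} \approx -7.0527 \cdot 10^{12}$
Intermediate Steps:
$y{\left(h \right)} = h \left(-23 + h\right)$ ($y{\left(h \right)} = \left(-23 + h\right) h = h \left(-23 + h\right)$)
$p = \left(-879 + 2 \sqrt{165}\right)^{2}$ ($p = \left(-879 + \sqrt{660}\right)^{2} = \left(-879 + 2 \sqrt{165}\right)^{2} \approx 7.2814 \cdot 10^{5}$)
$\left(p - 3736256\right) \left(-2590384 + y{\left(-2210 \right)}\right) = \left(\left(773301 - 3516 \sqrt{165}\right) - 3736256\right) \left(-2590384 - 2210 \left(-23 - 2210\right)\right) = \left(-2962955 - 3516 \sqrt{165}\right) \left(-2590384 - -4934930\right) = \left(-2962955 - 3516 \sqrt{165}\right) \left(-2590384 + 4934930\right) = \left(-2962955 - 3516 \sqrt{165}\right) 2344546 = -6946784293430 - 8243423736 \sqrt{165}$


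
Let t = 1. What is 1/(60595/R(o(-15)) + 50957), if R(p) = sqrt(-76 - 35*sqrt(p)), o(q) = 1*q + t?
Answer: 1/(50957 + 60595/sqrt(-76 - 35*I*sqrt(14))) ≈ 1.8603e-5 - 1.4862e-6*I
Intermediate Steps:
o(q) = 1 + q (o(q) = 1*q + 1 = q + 1 = 1 + q)
1/(60595/R(o(-15)) + 50957) = 1/(60595/(sqrt(-76 - 35*sqrt(1 - 15))) + 50957) = 1/(60595/(sqrt(-76 - 35*I*sqrt(14))) + 50957) = 1/(60595/sqrt(-76 - 35*I*sqrt(14)) + 50957) = 1/(50957 + 60595/sqrt(-76 - 35*I*sqrt(14)))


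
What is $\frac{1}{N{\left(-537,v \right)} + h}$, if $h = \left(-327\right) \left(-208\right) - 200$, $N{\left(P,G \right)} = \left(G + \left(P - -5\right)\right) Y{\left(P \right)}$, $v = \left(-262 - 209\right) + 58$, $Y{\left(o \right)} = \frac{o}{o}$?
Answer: $\frac{1}{66871} \approx 1.4954 \cdot 10^{-5}$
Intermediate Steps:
$Y{\left(o \right)} = 1$
$v = -413$ ($v = -471 + 58 = -413$)
$N{\left(P,G \right)} = 5 + G + P$ ($N{\left(P,G \right)} = \left(G + \left(P - -5\right)\right) 1 = \left(G + \left(P + 5\right)\right) 1 = \left(G + \left(5 + P\right)\right) 1 = \left(5 + G + P\right) 1 = 5 + G + P$)
$h = 67816$ ($h = 68016 - 200 = 67816$)
$\frac{1}{N{\left(-537,v \right)} + h} = \frac{1}{\left(5 - 413 - 537\right) + 67816} = \frac{1}{-945 + 67816} = \frac{1}{66871}$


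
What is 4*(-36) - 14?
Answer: -158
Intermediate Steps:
4*(-36) - 14 = -144 - 14 = -158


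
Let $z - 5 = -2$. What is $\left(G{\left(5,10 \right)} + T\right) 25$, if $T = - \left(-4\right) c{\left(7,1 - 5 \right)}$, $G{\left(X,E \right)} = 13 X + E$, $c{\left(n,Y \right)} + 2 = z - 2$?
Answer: $1775$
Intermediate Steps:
$z = 3$ ($z = 5 - 2 = 3$)
$c{\left(n,Y \right)} = -1$ ($c{\left(n,Y \right)} = -2 + \left(3 - 2\right) = -2 + 1 = -1$)
$G{\left(X,E \right)} = E + 13 X$
$T = -4$ ($T = - \left(-4\right) \left(-1\right) = \left(-1\right) 4 = -4$)
$\left(G{\left(5,10 \right)} + T\right) 25 = \left(\left(10 + 13 \cdot 5\right) - 4\right) 25 = \left(\left(10 + 65\right) - 4\right) 25 = \left(75 - 4\right) 25 = 71 \cdot 25 = 1775$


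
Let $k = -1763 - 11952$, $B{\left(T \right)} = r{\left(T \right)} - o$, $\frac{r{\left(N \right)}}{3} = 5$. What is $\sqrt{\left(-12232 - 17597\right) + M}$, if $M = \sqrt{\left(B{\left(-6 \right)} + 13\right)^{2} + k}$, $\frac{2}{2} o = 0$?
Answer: $\sqrt{-29829 + i \sqrt{12931}} \approx 0.3292 + 172.71 i$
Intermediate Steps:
$r{\left(N \right)} = 15$ ($r{\left(N \right)} = 3 \cdot 5 = 15$)
$o = 0$
$B{\left(T \right)} = 15$ ($B{\left(T \right)} = 15 - 0 = 15 + 0 = 15$)
$k = -13715$ ($k = -1763 - 11952 = -13715$)
$M = i \sqrt{12931}$ ($M = \sqrt{\left(15 + 13\right)^{2} - 13715} = \sqrt{28^{2} - 13715} = \sqrt{784 - 13715} = \sqrt{-12931} = i \sqrt{12931} \approx 113.71 i$)
$\sqrt{\left(-12232 - 17597\right) + M} = \sqrt{\left(-12232 - 17597\right) + i \sqrt{12931}} = \sqrt{-29829 + i \sqrt{12931}}$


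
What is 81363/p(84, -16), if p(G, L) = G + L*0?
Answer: 27121/28 ≈ 968.61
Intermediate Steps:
p(G, L) = G (p(G, L) = G + 0 = G)
81363/p(84, -16) = 81363/84 = 81363*(1/84) = 27121/28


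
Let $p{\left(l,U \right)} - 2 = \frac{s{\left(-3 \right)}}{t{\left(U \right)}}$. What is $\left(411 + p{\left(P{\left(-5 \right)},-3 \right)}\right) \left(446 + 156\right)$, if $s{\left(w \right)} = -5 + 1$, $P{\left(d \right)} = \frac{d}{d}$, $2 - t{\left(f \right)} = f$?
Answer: $\frac{1240722}{5} \approx 2.4814 \cdot 10^{5}$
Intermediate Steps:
$t{\left(f \right)} = 2 - f$
$P{\left(d \right)} = 1$
$s{\left(w \right)} = -4$
$p{\left(l,U \right)} = 2 - \frac{4}{2 - U}$
$\left(411 + p{\left(P{\left(-5 \right)},-3 \right)}\right) \left(446 + 156\right) = \left(411 + 2 \left(-3\right) \frac{1}{-2 - 3}\right) \left(446 + 156\right) = \left(411 + 2 \left(-3\right) \frac{1}{-5}\right) 602 = \left(411 + 2 \left(-3\right) \left(- \frac{1}{5}\right)\right) 602 = \left(411 + \frac{6}{5}\right) 602 = \frac{2061}{5} \cdot 602 = \frac{1240722}{5}$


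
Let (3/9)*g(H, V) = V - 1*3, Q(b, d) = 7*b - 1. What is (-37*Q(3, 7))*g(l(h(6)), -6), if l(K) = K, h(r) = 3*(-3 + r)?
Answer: 19980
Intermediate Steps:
Q(b, d) = -1 + 7*b
h(r) = -9 + 3*r
g(H, V) = -9 + 3*V (g(H, V) = 3*(V - 1*3) = 3*(V - 3) = 3*(-3 + V) = -9 + 3*V)
(-37*Q(3, 7))*g(l(h(6)), -6) = (-37*(-1 + 7*3))*(-9 + 3*(-6)) = (-37*(-1 + 21))*(-9 - 18) = -37*20*(-27) = -740*(-27) = 19980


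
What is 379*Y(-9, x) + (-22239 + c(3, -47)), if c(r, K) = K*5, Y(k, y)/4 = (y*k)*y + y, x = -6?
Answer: -522754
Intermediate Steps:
Y(k, y) = 4*y + 4*k*y² (Y(k, y) = 4*((y*k)*y + y) = 4*((k*y)*y + y) = 4*(k*y² + y) = 4*(y + k*y²) = 4*y + 4*k*y²)
c(r, K) = 5*K
379*Y(-9, x) + (-22239 + c(3, -47)) = 379*(4*(-6)*(1 - 9*(-6))) + (-22239 + 5*(-47)) = 379*(4*(-6)*(1 + 54)) + (-22239 - 235) = 379*(4*(-6)*55) - 22474 = 379*(-1320) - 22474 = -500280 - 22474 = -522754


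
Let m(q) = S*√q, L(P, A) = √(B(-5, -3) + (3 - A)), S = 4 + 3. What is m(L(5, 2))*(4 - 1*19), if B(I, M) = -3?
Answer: -105*2^(¼)*√I ≈ -88.294 - 88.294*I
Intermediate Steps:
S = 7
L(P, A) = √(-A) (L(P, A) = √(-3 + (3 - A)) = √(-A))
m(q) = 7*√q
m(L(5, 2))*(4 - 1*19) = (7*√(√(-1*2)))*(4 - 1*19) = (7*√(√(-2)))*(4 - 19) = (7*√(I*√2))*(-15) = (7*(2^(¼)*√I))*(-15) = (7*2^(¼)*√I)*(-15) = -105*2^(¼)*√I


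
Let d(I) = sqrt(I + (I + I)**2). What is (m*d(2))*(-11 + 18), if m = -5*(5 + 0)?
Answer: -525*sqrt(2) ≈ -742.46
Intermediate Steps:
m = -25 (m = -5*5 = -25)
d(I) = sqrt(I + 4*I**2) (d(I) = sqrt(I + (2*I)**2) = sqrt(I + 4*I**2))
(m*d(2))*(-11 + 18) = (-25*sqrt(2)*sqrt(1 + 4*2))*(-11 + 18) = -25*sqrt(2)*sqrt(1 + 8)*7 = -25*3*sqrt(2)*7 = -75*sqrt(2)*7 = -525*sqrt(2)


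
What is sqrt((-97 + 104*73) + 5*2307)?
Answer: sqrt(19030) ≈ 137.95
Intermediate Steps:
sqrt((-97 + 104*73) + 5*2307) = sqrt((-97 + 7592) + 11535) = sqrt(7495 + 11535) = sqrt(19030)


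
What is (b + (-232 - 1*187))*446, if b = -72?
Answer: -218986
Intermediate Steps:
(b + (-232 - 1*187))*446 = (-72 + (-232 - 1*187))*446 = (-72 + (-232 - 187))*446 = (-72 - 419)*446 = -491*446 = -218986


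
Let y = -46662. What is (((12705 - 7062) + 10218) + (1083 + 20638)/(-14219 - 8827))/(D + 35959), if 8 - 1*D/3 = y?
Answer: 365510885/4055381574 ≈ 0.090130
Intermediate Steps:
D = 140010 (D = 24 - 3*(-46662) = 24 + 139986 = 140010)
(((12705 - 7062) + 10218) + (1083 + 20638)/(-14219 - 8827))/(D + 35959) = (((12705 - 7062) + 10218) + (1083 + 20638)/(-14219 - 8827))/(140010 + 35959) = ((5643 + 10218) + 21721/(-23046))/175969 = (15861 + 21721*(-1/23046))*(1/175969) = (15861 - 21721/23046)*(1/175969) = (365510885/23046)*(1/175969) = 365510885/4055381574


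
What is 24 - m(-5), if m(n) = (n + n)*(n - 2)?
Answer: -46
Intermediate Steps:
m(n) = 2*n*(-2 + n) (m(n) = (2*n)*(-2 + n) = 2*n*(-2 + n))
24 - m(-5) = 24 - 2*(-5)*(-2 - 5) = 24 - 2*(-5)*(-7) = 24 - 1*70 = 24 - 70 = -46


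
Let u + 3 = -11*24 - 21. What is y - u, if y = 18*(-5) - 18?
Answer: 180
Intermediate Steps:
y = -108 (y = -90 - 18 = -108)
u = -288 (u = -3 + (-11*24 - 21) = -3 + (-264 - 21) = -3 - 285 = -288)
y - u = -108 - 1*(-288) = -108 + 288 = 180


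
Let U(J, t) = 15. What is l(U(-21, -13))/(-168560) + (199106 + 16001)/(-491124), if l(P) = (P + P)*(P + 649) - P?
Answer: -2301712957/4139193072 ≈ -0.55608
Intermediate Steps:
l(P) = -P + 2*P*(649 + P) (l(P) = (2*P)*(649 + P) - P = 2*P*(649 + P) - P = -P + 2*P*(649 + P))
l(U(-21, -13))/(-168560) + (199106 + 16001)/(-491124) = (15*(1297 + 2*15))/(-168560) + (199106 + 16001)/(-491124) = (15*(1297 + 30))*(-1/168560) + 215107*(-1/491124) = (15*1327)*(-1/168560) - 215107/491124 = 19905*(-1/168560) - 215107/491124 = -3981/33712 - 215107/491124 = -2301712957/4139193072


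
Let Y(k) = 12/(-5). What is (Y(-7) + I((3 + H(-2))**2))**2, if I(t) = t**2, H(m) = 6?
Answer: 1075380849/25 ≈ 4.3015e+7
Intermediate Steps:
Y(k) = -12/5 (Y(k) = 12*(-1/5) = -12/5)
(Y(-7) + I((3 + H(-2))**2))**2 = (-12/5 + ((3 + 6)**2)**2)**2 = (-12/5 + (9**2)**2)**2 = (-12/5 + 81**2)**2 = (-12/5 + 6561)**2 = (32793/5)**2 = 1075380849/25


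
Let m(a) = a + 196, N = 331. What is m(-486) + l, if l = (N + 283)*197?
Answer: 120668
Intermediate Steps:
l = 120958 (l = (331 + 283)*197 = 614*197 = 120958)
m(a) = 196 + a
m(-486) + l = (196 - 486) + 120958 = -290 + 120958 = 120668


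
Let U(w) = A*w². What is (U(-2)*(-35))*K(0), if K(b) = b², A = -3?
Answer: 0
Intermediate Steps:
U(w) = -3*w²
(U(-2)*(-35))*K(0) = (-3*(-2)²*(-35))*0² = (-3*4*(-35))*0 = -12*(-35)*0 = 420*0 = 0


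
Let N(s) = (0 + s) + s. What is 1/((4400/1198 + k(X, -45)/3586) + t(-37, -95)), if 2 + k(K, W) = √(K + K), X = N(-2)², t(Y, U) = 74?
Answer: 89594221349633/6958982987358953 - 1286660386*√2/6958982987358953 ≈ 0.012874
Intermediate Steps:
N(s) = 2*s (N(s) = s + s = 2*s)
X = 16 (X = (2*(-2))² = (-4)² = 16)
k(K, W) = -2 + √2*√K (k(K, W) = -2 + √(K + K) = -2 + √(2*K) = -2 + √2*√K)
1/((4400/1198 + k(X, -45)/3586) + t(-37, -95)) = 1/((4400/1198 + (-2 + √2*√16)/3586) + 74) = 1/((4400*(1/1198) + (-2 + √2*4)*(1/3586)) + 74) = 1/((2200/599 + (-2 + 4*√2)*(1/3586)) + 74) = 1/((2200/599 + (-1/1793 + 2*√2/1793)) + 74) = 1/((3944001/1074007 + 2*√2/1793) + 74) = 1/(83420519/1074007 + 2*√2/1793)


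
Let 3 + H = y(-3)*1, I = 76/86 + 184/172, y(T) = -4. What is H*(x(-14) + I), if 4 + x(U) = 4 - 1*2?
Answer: 14/43 ≈ 0.32558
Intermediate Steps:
x(U) = -2 (x(U) = -4 + (4 - 1*2) = -4 + (4 - 2) = -4 + 2 = -2)
I = 84/43 (I = 76*(1/86) + 184*(1/172) = 38/43 + 46/43 = 84/43 ≈ 1.9535)
H = -7 (H = -3 - 4*1 = -3 - 4 = -7)
H*(x(-14) + I) = -7*(-2 + 84/43) = -7*(-2/43) = 14/43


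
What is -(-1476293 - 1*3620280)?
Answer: 5096573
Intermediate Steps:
-(-1476293 - 1*3620280) = -(-1476293 - 3620280) = -1*(-5096573) = 5096573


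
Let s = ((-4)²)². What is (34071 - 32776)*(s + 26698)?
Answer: 34905430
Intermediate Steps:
s = 256 (s = 16² = 256)
(34071 - 32776)*(s + 26698) = (34071 - 32776)*(256 + 26698) = 1295*26954 = 34905430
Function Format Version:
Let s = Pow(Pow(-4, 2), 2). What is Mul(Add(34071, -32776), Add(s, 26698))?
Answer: 34905430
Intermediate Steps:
s = 256 (s = Pow(16, 2) = 256)
Mul(Add(34071, -32776), Add(s, 26698)) = Mul(Add(34071, -32776), Add(256, 26698)) = Mul(1295, 26954) = 34905430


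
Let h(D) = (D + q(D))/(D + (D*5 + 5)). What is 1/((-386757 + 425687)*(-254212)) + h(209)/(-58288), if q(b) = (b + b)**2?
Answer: -216402476585359/90781080635693840 ≈ -0.0023838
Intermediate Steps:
q(b) = 4*b**2 (q(b) = (2*b)**2 = 4*b**2)
h(D) = (D + 4*D**2)/(5 + 6*D) (h(D) = (D + 4*D**2)/(D + (D*5 + 5)) = (D + 4*D**2)/(D + (5*D + 5)) = (D + 4*D**2)/(D + (5 + 5*D)) = (D + 4*D**2)/(5 + 6*D))
1/((-386757 + 425687)*(-254212)) + h(209)/(-58288) = 1/((-386757 + 425687)*(-254212)) + (209*(1 + 4*209)/(5 + 6*209))/(-58288) = -1/254212/38930 + (209*(1 + 836)/(5 + 1254))*(-1/58288) = (1/38930)*(-1/254212) + (209*837/1259)*(-1/58288) = -1/9896473160 + (209*(1/1259)*837)*(-1/58288) = -1/9896473160 + (174933/1259)*(-1/58288) = -1/9896473160 - 174933/73384592 = -216402476585359/90781080635693840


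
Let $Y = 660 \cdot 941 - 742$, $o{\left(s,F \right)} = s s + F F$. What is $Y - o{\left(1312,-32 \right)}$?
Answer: $-1102050$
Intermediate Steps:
$o{\left(s,F \right)} = F^{2} + s^{2}$ ($o{\left(s,F \right)} = s^{2} + F^{2} = F^{2} + s^{2}$)
$Y = 620318$ ($Y = 621060 - 742 = 620318$)
$Y - o{\left(1312,-32 \right)} = 620318 - \left(\left(-32\right)^{2} + 1312^{2}\right) = 620318 - \left(1024 + 1721344\right) = 620318 - 1722368 = -1102050$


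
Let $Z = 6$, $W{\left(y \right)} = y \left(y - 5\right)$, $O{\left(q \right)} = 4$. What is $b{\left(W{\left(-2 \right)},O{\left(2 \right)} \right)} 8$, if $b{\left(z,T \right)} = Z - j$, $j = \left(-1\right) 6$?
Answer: $96$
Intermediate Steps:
$W{\left(y \right)} = y \left(-5 + y\right)$
$j = -6$
$b{\left(z,T \right)} = 12$ ($b{\left(z,T \right)} = 6 - -6 = 6 + 6 = 12$)
$b{\left(W{\left(-2 \right)},O{\left(2 \right)} \right)} 8 = 12 \cdot 8 = 96$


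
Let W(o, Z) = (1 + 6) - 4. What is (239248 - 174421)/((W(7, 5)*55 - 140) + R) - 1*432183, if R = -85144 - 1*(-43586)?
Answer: -17949921366/41533 ≈ -4.3218e+5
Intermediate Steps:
W(o, Z) = 3 (W(o, Z) = 7 - 4 = 3)
R = -41558 (R = -85144 + 43586 = -41558)
(239248 - 174421)/((W(7, 5)*55 - 140) + R) - 1*432183 = (239248 - 174421)/((3*55 - 140) - 41558) - 1*432183 = 64827/((165 - 140) - 41558) - 432183 = 64827/(25 - 41558) - 432183 = 64827/(-41533) - 432183 = 64827*(-1/41533) - 432183 = -64827/41533 - 432183 = -17949921366/41533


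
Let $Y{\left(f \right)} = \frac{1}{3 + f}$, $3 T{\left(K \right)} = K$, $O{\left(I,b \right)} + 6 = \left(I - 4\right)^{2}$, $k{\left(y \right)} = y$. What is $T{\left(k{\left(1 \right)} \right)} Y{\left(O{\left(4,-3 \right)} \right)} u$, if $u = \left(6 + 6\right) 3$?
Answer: $-4$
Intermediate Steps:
$O{\left(I,b \right)} = -6 + \left(-4 + I\right)^{2}$ ($O{\left(I,b \right)} = -6 + \left(I - 4\right)^{2} = -6 + \left(-4 + I\right)^{2}$)
$T{\left(K \right)} = \frac{K}{3}$
$u = 36$ ($u = 12 \cdot 3 = 36$)
$T{\left(k{\left(1 \right)} \right)} Y{\left(O{\left(4,-3 \right)} \right)} u = \frac{\frac{1}{3} \cdot 1}{3 - \left(6 - \left(-4 + 4\right)^{2}\right)} 36 = \frac{1}{3 \left(3 - \left(6 - 0^{2}\right)\right)} 36 = \frac{1}{3 \left(3 + \left(-6 + 0\right)\right)} 36 = \frac{1}{3 \left(3 - 6\right)} 36 = \frac{1}{3 \left(-3\right)} 36 = \frac{1}{3} \left(- \frac{1}{3}\right) 36 = \left(- \frac{1}{9}\right) 36 = -4$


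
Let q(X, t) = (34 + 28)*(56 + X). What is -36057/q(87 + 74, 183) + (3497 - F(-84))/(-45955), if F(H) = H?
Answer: -243596887/88325510 ≈ -2.7579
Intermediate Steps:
q(X, t) = 3472 + 62*X (q(X, t) = 62*(56 + X) = 3472 + 62*X)
-36057/q(87 + 74, 183) + (3497 - F(-84))/(-45955) = -36057/(3472 + 62*(87 + 74)) + (3497 - 1*(-84))/(-45955) = -36057/(3472 + 62*161) + (3497 + 84)*(-1/45955) = -36057/(3472 + 9982) + 3581*(-1/45955) = -36057/13454 - 3581/45955 = -36057*1/13454 - 3581/45955 = -5151/1922 - 3581/45955 = -243596887/88325510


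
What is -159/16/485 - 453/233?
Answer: -3552327/1808080 ≈ -1.9647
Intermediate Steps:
-159/16/485 - 453/233 = -159*1/16*(1/485) - 453*1/233 = -159/16*1/485 - 453/233 = -159/7760 - 453/233 = -3552327/1808080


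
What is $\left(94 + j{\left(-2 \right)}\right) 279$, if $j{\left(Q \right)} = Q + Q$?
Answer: $25110$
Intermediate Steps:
$j{\left(Q \right)} = 2 Q$
$\left(94 + j{\left(-2 \right)}\right) 279 = \left(94 + 2 \left(-2\right)\right) 279 = \left(94 - 4\right) 279 = 90 \cdot 279 = 25110$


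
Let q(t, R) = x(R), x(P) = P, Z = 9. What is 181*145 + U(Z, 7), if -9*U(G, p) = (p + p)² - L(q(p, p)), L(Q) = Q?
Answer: 26224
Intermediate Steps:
q(t, R) = R
U(G, p) = -4*p²/9 + p/9 (U(G, p) = -((p + p)² - p)/9 = -((2*p)² - p)/9 = -(4*p² - p)/9 = -(-p + 4*p²)/9 = -4*p²/9 + p/9)
181*145 + U(Z, 7) = 181*145 + (⅑)*7*(1 - 4*7) = 26245 + (⅑)*7*(1 - 28) = 26245 + (⅑)*7*(-27) = 26245 - 21 = 26224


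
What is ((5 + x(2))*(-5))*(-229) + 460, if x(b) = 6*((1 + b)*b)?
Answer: 47405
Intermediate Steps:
x(b) = 6*b*(1 + b) (x(b) = 6*(b*(1 + b)) = 6*b*(1 + b))
((5 + x(2))*(-5))*(-229) + 460 = ((5 + 6*2*(1 + 2))*(-5))*(-229) + 460 = ((5 + 6*2*3)*(-5))*(-229) + 460 = ((5 + 36)*(-5))*(-229) + 460 = (41*(-5))*(-229) + 460 = -205*(-229) + 460 = 46945 + 460 = 47405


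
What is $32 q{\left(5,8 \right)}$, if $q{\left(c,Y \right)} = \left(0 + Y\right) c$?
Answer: $1280$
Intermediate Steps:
$q{\left(c,Y \right)} = Y c$
$32 q{\left(5,8 \right)} = 32 \cdot 8 \cdot 5 = 32 \cdot 40 = 1280$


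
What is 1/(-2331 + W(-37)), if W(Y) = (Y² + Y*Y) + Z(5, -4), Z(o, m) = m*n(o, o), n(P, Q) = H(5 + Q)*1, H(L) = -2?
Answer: 1/415 ≈ 0.0024096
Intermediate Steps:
n(P, Q) = -2 (n(P, Q) = -2*1 = -2)
Z(o, m) = -2*m (Z(o, m) = m*(-2) = -2*m)
W(Y) = 8 + 2*Y² (W(Y) = (Y² + Y*Y) - 2*(-4) = (Y² + Y²) + 8 = 2*Y² + 8 = 8 + 2*Y²)
1/(-2331 + W(-37)) = 1/(-2331 + (8 + 2*(-37)²)) = 1/(-2331 + (8 + 2*1369)) = 1/(-2331 + (8 + 2738)) = 1/(-2331 + 2746) = 1/415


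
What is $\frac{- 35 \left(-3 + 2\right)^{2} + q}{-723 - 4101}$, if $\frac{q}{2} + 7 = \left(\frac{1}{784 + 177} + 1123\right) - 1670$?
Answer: $\frac{1098421}{4635864} \approx 0.23694$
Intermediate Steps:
$q = - \frac{1064786}{961}$ ($q = -14 + 2 \left(\left(\frac{1}{784 + 177} + 1123\right) - 1670\right) = -14 + 2 \left(\left(\frac{1}{961} + 1123\right) - 1670\right) = -14 + 2 \left(\frac{1079204}{961} - 1670\right) = -14 + 2 \left(- \frac{525666}{961}\right) = -14 - \frac{1051332}{961} = - \frac{1064786}{961} \approx -1108.0$)
$\frac{- 35 \left(-3 + 2\right)^{2} + q}{-723 - 4101} = \frac{- 35 \left(-3 + 2\right)^{2} - \frac{1064786}{961}}{-723 - 4101} = \frac{- 35 \left(-1\right)^{2} - \frac{1064786}{961}}{-4824} = \left(\left(-35\right) 1 - \frac{1064786}{961}\right) \left(- \frac{1}{4824}\right) = \left(-35 - \frac{1064786}{961}\right) \left(- \frac{1}{4824}\right) = \left(- \frac{1098421}{961}\right) \left(- \frac{1}{4824}\right) = \frac{1098421}{4635864}$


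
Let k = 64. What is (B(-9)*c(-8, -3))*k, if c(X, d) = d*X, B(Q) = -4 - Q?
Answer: 7680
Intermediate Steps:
c(X, d) = X*d
(B(-9)*c(-8, -3))*k = ((-4 - 1*(-9))*(-8*(-3)))*64 = ((-4 + 9)*24)*64 = (5*24)*64 = 120*64 = 7680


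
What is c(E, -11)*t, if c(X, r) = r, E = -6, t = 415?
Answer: -4565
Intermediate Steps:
c(E, -11)*t = -11*415 = -4565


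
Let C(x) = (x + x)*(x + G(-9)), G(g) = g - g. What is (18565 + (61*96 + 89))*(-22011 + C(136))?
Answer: 367184310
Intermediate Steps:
G(g) = 0
C(x) = 2*x² (C(x) = (x + x)*(x + 0) = (2*x)*x = 2*x²)
(18565 + (61*96 + 89))*(-22011 + C(136)) = (18565 + (61*96 + 89))*(-22011 + 2*136²) = (18565 + (5856 + 89))*(-22011 + 2*18496) = (18565 + 5945)*(-22011 + 36992) = 24510*14981 = 367184310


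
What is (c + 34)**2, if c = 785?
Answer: 670761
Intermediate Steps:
(c + 34)**2 = (785 + 34)**2 = 819**2 = 670761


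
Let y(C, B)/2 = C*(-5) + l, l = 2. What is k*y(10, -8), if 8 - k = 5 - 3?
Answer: -576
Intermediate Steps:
k = 6 (k = 8 - (5 - 3) = 8 - 1*2 = 8 - 2 = 6)
y(C, B) = 4 - 10*C (y(C, B) = 2*(C*(-5) + 2) = 2*(-5*C + 2) = 2*(2 - 5*C) = 4 - 10*C)
k*y(10, -8) = 6*(4 - 10*10) = 6*(4 - 100) = 6*(-96) = -576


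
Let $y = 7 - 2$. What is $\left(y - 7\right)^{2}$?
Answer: $4$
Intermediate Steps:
$y = 5$
$\left(y - 7\right)^{2} = \left(5 - 7\right)^{2} = \left(-2\right)^{2} = 4$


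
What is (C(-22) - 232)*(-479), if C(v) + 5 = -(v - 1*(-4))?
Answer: 104901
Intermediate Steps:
C(v) = -9 - v (C(v) = -5 - (v - 1*(-4)) = -5 - (v + 4) = -5 - (4 + v) = -5 + (-4 - v) = -9 - v)
(C(-22) - 232)*(-479) = ((-9 - 1*(-22)) - 232)*(-479) = ((-9 + 22) - 232)*(-479) = (13 - 232)*(-479) = -219*(-479) = 104901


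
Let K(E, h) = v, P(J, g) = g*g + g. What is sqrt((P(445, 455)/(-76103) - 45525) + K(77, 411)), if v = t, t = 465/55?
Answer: I*sqrt(31899526004303958)/837133 ≈ 213.35*I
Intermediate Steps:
t = 93/11 (t = 465*(1/55) = 93/11 ≈ 8.4545)
P(J, g) = g + g**2 (P(J, g) = g**2 + g = g + g**2)
v = 93/11 ≈ 8.4545
K(E, h) = 93/11
sqrt((P(445, 455)/(-76103) - 45525) + K(77, 411)) = sqrt(((455*(1 + 455))/(-76103) - 45525) + 93/11) = sqrt(((455*456)*(-1/76103) - 45525) + 93/11) = sqrt((207480*(-1/76103) - 45525) + 93/11) = sqrt((-207480/76103 - 45525) + 93/11) = sqrt(-3464796555/76103 + 93/11) = sqrt(-38105684526/837133) = I*sqrt(31899526004303958)/837133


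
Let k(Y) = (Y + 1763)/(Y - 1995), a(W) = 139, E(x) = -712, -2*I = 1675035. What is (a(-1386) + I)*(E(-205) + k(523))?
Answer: 879540507475/1472 ≈ 5.9751e+8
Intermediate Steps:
I = -1675035/2 (I = -½*1675035 = -1675035/2 ≈ -8.3752e+5)
k(Y) = (1763 + Y)/(-1995 + Y)
(a(-1386) + I)*(E(-205) + k(523)) = (139 - 1675035/2)*(-712 + (1763 + 523)/(-1995 + 523)) = -1674757*(-712 + 2286/(-1472))/2 = -1674757*(-712 - 1/1472*2286)/2 = -1674757*(-712 - 1143/736)/2 = -1674757/2*(-525175/736) = 879540507475/1472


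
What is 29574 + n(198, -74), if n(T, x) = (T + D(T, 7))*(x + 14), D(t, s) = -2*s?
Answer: 18534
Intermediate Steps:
n(T, x) = (-14 + T)*(14 + x) (n(T, x) = (T - 2*7)*(x + 14) = (T - 14)*(14 + x) = (-14 + T)*(14 + x))
29574 + n(198, -74) = 29574 + (-196 - 14*(-74) + 14*198 + 198*(-74)) = 29574 + (-196 + 1036 + 2772 - 14652) = 29574 - 11040 = 18534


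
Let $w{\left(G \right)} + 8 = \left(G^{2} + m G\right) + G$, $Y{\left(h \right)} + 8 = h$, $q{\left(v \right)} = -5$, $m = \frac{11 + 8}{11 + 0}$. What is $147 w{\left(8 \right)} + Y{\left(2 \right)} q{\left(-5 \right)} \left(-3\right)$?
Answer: $\frac{124842}{11} \approx 11349.0$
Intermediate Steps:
$m = \frac{19}{11} \approx 1.7273$
$Y{\left(h \right)} = -8 + h$
$w{\left(G \right)} = -8 + G^{2} + \frac{30 G}{11}$ ($w{\left(G \right)} = -8 + \left(\left(G^{2} + \frac{19 G}{11}\right) + G\right) = -8 + \left(G^{2} + \frac{30 G}{11}\right) = -8 + G^{2} + \frac{30 G}{11}$)
$147 w{\left(8 \right)} + Y{\left(2 \right)} q{\left(-5 \right)} \left(-3\right) = 147 \left(-8 + 8^{2} + \frac{30}{11} \cdot 8\right) + \left(-8 + 2\right) \left(-5\right) \left(-3\right) = 147 \left(-8 + 64 + \frac{240}{11}\right) + \left(-6\right) \left(-5\right) \left(-3\right) = 147 \cdot \frac{856}{11} + 30 \left(-3\right) = \frac{125832}{11} - 90 = \frac{124842}{11}$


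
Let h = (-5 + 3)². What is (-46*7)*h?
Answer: -1288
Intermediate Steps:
h = 4 (h = (-2)² = 4)
(-46*7)*h = -46*7*4 = -322*4 = -1288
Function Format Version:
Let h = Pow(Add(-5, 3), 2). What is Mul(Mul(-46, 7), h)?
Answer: -1288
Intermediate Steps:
h = 4 (h = Pow(-2, 2) = 4)
Mul(Mul(-46, 7), h) = Mul(Mul(-46, 7), 4) = Mul(-322, 4) = -1288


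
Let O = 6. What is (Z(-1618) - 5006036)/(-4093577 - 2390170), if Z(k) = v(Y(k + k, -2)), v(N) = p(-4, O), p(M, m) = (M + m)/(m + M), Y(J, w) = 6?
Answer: 5006035/6483747 ≈ 0.77209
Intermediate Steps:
p(M, m) = 1 (p(M, m) = (M + m)/(M + m) = 1)
v(N) = 1
Z(k) = 1
(Z(-1618) - 5006036)/(-4093577 - 2390170) = (1 - 5006036)/(-4093577 - 2390170) = -5006035/(-6483747) = -5006035*(-1/6483747) = 5006035/6483747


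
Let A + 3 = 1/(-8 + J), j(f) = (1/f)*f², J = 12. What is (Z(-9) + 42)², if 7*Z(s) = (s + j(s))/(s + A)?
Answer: 192932100/108241 ≈ 1782.4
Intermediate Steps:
j(f) = f (j(f) = f²/f = f)
A = -11/4 (A = -3 + 1/(-8 + 12) = -3 + 1/4 = -3 + ¼ = -11/4 ≈ -2.7500)
Z(s) = 2*s/(7*(-11/4 + s)) (Z(s) = ((s + s)/(s - 11/4))/7 = ((2*s)/(-11/4 + s))/7 = (2*s/(-11/4 + s))/7 = 2*s/(7*(-11/4 + s)))
(Z(-9) + 42)² = ((8/7)*(-9)/(-11 + 4*(-9)) + 42)² = ((8/7)*(-9)/(-11 - 36) + 42)² = ((8/7)*(-9)/(-47) + 42)² = ((8/7)*(-9)*(-1/47) + 42)² = (72/329 + 42)² = (13890/329)² = 192932100/108241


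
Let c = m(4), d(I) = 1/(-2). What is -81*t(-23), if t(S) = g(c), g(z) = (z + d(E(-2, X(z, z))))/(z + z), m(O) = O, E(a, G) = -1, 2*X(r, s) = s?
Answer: -567/16 ≈ -35.438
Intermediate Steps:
X(r, s) = s/2
d(I) = -½ (d(I) = 1*(-½) = -½)
c = 4
g(z) = (-½ + z)/(2*z) (g(z) = (z - ½)/(z + z) = (-½ + z)/((2*z)) = (-½ + z)*(1/(2*z)) = (-½ + z)/(2*z))
t(S) = 7/16 (t(S) = (¼)*(-1 + 2*4)/4 = (¼)*(¼)*(-1 + 8) = (¼)*(¼)*7 = 7/16)
-81*t(-23) = -81*7/16 = -567/16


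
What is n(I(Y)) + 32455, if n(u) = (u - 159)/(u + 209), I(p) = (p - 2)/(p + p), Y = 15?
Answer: 203910008/6283 ≈ 32454.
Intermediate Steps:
I(p) = (-2 + p)/(2*p) (I(p) = (-2 + p)/((2*p)) = (-2 + p)*(1/(2*p)) = (-2 + p)/(2*p))
n(u) = (-159 + u)/(209 + u)
n(I(Y)) + 32455 = (-159 + (½)*(-2 + 15)/15)/(209 + (½)*(-2 + 15)/15) + 32455 = (-159 + (½)*(1/15)*13)/(209 + (½)*(1/15)*13) + 32455 = (-159 + 13/30)/(209 + 13/30) + 32455 = -4757/30/(6283/30) + 32455 = (30/6283)*(-4757/30) + 32455 = -4757/6283 + 32455 = 203910008/6283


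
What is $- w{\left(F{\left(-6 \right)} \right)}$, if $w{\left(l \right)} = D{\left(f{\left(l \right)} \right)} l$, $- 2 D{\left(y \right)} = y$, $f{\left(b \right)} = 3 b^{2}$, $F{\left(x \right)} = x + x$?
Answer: $-2592$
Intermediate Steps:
$F{\left(x \right)} = 2 x$
$D{\left(y \right)} = - \frac{y}{2}$
$w{\left(l \right)} = - \frac{3 l^{3}}{2}$ ($w{\left(l \right)} = - \frac{3 l^{2}}{2} l = - \frac{3 l^{3}}{2}$)
$- w{\left(F{\left(-6 \right)} \right)} = - \frac{\left(-3\right) \left(2 \left(-6\right)\right)^{3}}{2} = - \frac{\left(-3\right) \left(-12\right)^{3}}{2} = - \frac{\left(-3\right) \left(-1728\right)}{2} = \left(-1\right) 2592 = -2592$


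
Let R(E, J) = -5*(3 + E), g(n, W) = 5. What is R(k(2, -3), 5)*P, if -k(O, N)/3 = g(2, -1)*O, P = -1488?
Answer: -200880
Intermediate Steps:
k(O, N) = -15*O
R(E, J) = -15 - 5*E
R(k(2, -3), 5)*P = (-15 - (-75)*2)*(-1488) = (-15 - 5*(-30))*(-1488) = (-15 + 150)*(-1488) = 135*(-1488) = -200880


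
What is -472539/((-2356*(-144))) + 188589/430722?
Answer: -2584286753/2706082752 ≈ -0.95499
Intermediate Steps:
-472539/((-2356*(-144))) + 188589/430722 = -472539/339264 + 188589*(1/430722) = -472539*1/339264 + 62863/143574 = -157513/113088 + 62863/143574 = -2584286753/2706082752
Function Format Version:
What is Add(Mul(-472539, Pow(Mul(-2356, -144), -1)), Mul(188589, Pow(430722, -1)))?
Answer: Rational(-2584286753, 2706082752) ≈ -0.95499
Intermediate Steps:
Add(Mul(-472539, Pow(Mul(-2356, -144), -1)), Mul(188589, Pow(430722, -1))) = Add(Mul(-472539, Pow(339264, -1)), Mul(188589, Rational(1, 430722))) = Add(Mul(-472539, Rational(1, 339264)), Rational(62863, 143574)) = Add(Rational(-157513, 113088), Rational(62863, 143574)) = Rational(-2584286753, 2706082752)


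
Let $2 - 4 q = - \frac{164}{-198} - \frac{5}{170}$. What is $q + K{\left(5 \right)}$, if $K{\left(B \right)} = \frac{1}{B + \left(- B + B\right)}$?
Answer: $\frac{33679}{67320} \approx 0.50028$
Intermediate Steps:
$K{\left(B \right)} = \frac{1}{B}$ ($K{\left(B \right)} = \frac{1}{B + 0} = \frac{1}{B}$)
$q = \frac{4043}{13464}$ ($q = \frac{1}{2} - \frac{- \frac{164}{-198} - \frac{5}{170}}{4} = \frac{1}{2} - \frac{\left(-164\right) \left(- \frac{1}{198}\right) - \frac{1}{34}}{4} = \frac{1}{2} - \frac{\frac{82}{99} - \frac{1}{34}}{4} = \frac{1}{2} - \frac{2689}{13464} = \frac{4043}{13464} \approx 0.30028$)
$q + K{\left(5 \right)} = \frac{4043}{13464} + \frac{1}{5} = \frac{33679}{67320}$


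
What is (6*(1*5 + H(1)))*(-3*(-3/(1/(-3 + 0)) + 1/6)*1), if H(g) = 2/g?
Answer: -1155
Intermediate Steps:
(6*(1*5 + H(1)))*(-3*(-3/(1/(-3 + 0)) + 1/6)*1) = (6*(1*5 + 2/1))*(-3*(-3/(1/(-3 + 0)) + 1/6)*1) = (6*(5 + 2*1))*(-3*(-3/(1/(-3)) + 1*(⅙))*1) = (6*(5 + 2))*(-3*(-3/(-⅓) + ⅙)*1) = (6*7)*(-3*(-3*(-3) + ⅙)*1) = 42*(-3*(9 + ⅙)*1) = 42*(-3*55/6*1) = 42*(-55/2*1) = 42*(-55/2) = -1155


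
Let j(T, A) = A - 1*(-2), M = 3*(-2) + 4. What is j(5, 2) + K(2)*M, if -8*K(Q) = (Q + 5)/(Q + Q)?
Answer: 71/16 ≈ 4.4375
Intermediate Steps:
M = -2 (M = -6 + 4 = -2)
j(T, A) = 2 + A (j(T, A) = A + 2 = 2 + A)
K(Q) = -(5 + Q)/(16*Q) (K(Q) = -(Q + 5)/(8*(Q + Q)) = -(5 + Q)/(8*(2*Q)) = -(5 + Q)*1/(2*Q)/8 = -(5 + Q)/(16*Q))
j(5, 2) + K(2)*M = (2 + 2) + ((1/16)*(-5 - 1*2)/2)*(-2) = 4 + ((1/16)*(½)*(-5 - 2))*(-2) = 4 + ((1/16)*(½)*(-7))*(-2) = 4 - 7/32*(-2) = 4 + 7/16 = 71/16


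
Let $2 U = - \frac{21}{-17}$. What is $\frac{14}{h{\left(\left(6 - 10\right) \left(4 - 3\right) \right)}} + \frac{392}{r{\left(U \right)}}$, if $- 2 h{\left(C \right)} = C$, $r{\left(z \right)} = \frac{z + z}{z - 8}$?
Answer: $- \frac{7007}{3} \approx -2335.7$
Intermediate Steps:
$U = \frac{21}{34}$ ($U = \frac{\left(-21\right) \frac{1}{-17}}{2} = \frac{\left(-21\right) \left(- \frac{1}{17}\right)}{2} = \frac{1}{2} \cdot \frac{21}{17} = \frac{21}{34} \approx 0.61765$)
$r{\left(z \right)} = \frac{2 z}{-8 + z}$
$h{\left(C \right)} = - \frac{C}{2}$
$\frac{14}{h{\left(\left(6 - 10\right) \left(4 - 3\right) \right)}} + \frac{392}{r{\left(U \right)}} = \frac{14}{\left(- \frac{1}{2}\right) \left(6 - 10\right) \left(4 - 3\right)} + \frac{392}{2 \cdot \frac{21}{34} \frac{1}{-8 + \frac{21}{34}}} = \frac{14}{\left(- \frac{1}{2}\right) \left(\left(-4\right) 1\right)} + \frac{392}{2 \cdot \frac{21}{34} \frac{1}{- \frac{251}{34}}} = \frac{14}{\left(- \frac{1}{2}\right) \left(-4\right)} + \frac{392}{2 \cdot \frac{21}{34} \left(- \frac{34}{251}\right)} = \frac{14}{2} + \frac{392}{- \frac{42}{251}} = 14 \cdot \frac{1}{2} + 392 \left(- \frac{251}{42}\right) = 7 - \frac{7028}{3} = - \frac{7007}{3}$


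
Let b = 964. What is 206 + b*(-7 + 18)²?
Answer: 116850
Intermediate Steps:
206 + b*(-7 + 18)² = 206 + 964*(-7 + 18)² = 206 + 964*11² = 206 + 964*121 = 206 + 116644 = 116850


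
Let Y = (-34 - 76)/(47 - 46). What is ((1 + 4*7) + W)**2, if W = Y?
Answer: 6561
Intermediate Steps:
Y = -110 (Y = -110/1 = -110*1 = -110)
W = -110
((1 + 4*7) + W)**2 = ((1 + 4*7) - 110)**2 = ((1 + 28) - 110)**2 = (29 - 110)**2 = (-81)**2 = 6561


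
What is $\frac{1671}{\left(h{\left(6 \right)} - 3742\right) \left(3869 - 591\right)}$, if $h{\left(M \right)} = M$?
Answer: $- \frac{1671}{12246608} \approx -0.00013645$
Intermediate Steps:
$\frac{1671}{\left(h{\left(6 \right)} - 3742\right) \left(3869 - 591\right)} = \frac{1671}{\left(6 - 3742\right) \left(3869 - 591\right)} = \frac{1671}{\left(-3736\right) 3278} = \frac{1671}{-12246608} = 1671 \left(- \frac{1}{12246608}\right) = - \frac{1671}{12246608}$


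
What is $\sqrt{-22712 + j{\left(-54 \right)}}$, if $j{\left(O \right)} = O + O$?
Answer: $2 i \sqrt{5705} \approx 151.06 i$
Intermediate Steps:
$j{\left(O \right)} = 2 O$
$\sqrt{-22712 + j{\left(-54 \right)}} = \sqrt{-22712 + 2 \left(-54\right)} = \sqrt{-22712 - 108} = \sqrt{-22820} = 2 i \sqrt{5705}$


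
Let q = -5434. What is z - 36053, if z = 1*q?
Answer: -41487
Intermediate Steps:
z = -5434 (z = 1*(-5434) = -5434)
z - 36053 = -5434 - 36053 = -41487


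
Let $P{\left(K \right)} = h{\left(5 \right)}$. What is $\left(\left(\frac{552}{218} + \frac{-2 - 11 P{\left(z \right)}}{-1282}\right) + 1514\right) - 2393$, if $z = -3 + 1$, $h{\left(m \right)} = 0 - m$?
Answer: $- \frac{122481647}{139738} \approx -876.51$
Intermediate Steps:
$h{\left(m \right)} = - m$
$z = -2$
$P{\left(K \right)} = -5$ ($P{\left(K \right)} = \left(-1\right) 5 = -5$)
$\left(\left(\frac{552}{218} + \frac{-2 - 11 P{\left(z \right)}}{-1282}\right) + 1514\right) - 2393 = \left(\left(\frac{552}{218} + \frac{-2 - -55}{-1282}\right) + 1514\right) - 2393 = \left(\left(552 \cdot \frac{1}{218} + \left(-2 + 55\right) \left(- \frac{1}{1282}\right)\right) + 1514\right) - 2393 = \left(\left(\frac{276}{109} + 53 \left(- \frac{1}{1282}\right)\right) + 1514\right) - 2393 = \left(\left(\frac{276}{109} - \frac{53}{1282}\right) + 1514\right) - 2393 = \left(\frac{348055}{139738} + 1514\right) - 2393 = \frac{211911387}{139738} - 2393 = - \frac{122481647}{139738}$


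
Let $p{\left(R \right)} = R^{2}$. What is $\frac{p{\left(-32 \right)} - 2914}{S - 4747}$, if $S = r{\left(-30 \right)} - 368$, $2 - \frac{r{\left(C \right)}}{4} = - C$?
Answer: $\frac{1890}{5227} \approx 0.36158$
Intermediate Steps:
$r{\left(C \right)} = 8 + 4 C$ ($r{\left(C \right)} = 8 - 4 \left(- C\right) = 8 + 4 C$)
$S = -480$ ($S = \left(8 + 4 \left(-30\right)\right) - 368 = \left(8 - 120\right) - 368 = -112 - 368 = -480$)
$\frac{p{\left(-32 \right)} - 2914}{S - 4747} = \frac{\left(-32\right)^{2} - 2914}{-480 - 4747} = \frac{1024 - 2914}{-5227} = \left(-1890\right) \left(- \frac{1}{5227}\right) = \frac{1890}{5227}$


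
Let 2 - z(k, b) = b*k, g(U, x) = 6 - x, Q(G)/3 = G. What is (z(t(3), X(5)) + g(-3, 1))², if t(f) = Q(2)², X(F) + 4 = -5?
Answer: 109561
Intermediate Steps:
X(F) = -9 (X(F) = -4 - 5 = -9)
Q(G) = 3*G
t(f) = 36 (t(f) = (3*2)² = 6² = 36)
z(k, b) = 2 - b*k
(z(t(3), X(5)) + g(-3, 1))² = ((2 - 1*(-9)*36) + (6 - 1*1))² = ((2 + 324) + (6 - 1))² = (326 + 5)² = 331² = 109561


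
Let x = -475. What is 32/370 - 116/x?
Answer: 5812/17575 ≈ 0.33070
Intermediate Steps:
32/370 - 116/x = 32/370 - 116/(-475) = 32*(1/370) - 116*(-1/475) = 16/185 + 116/475 = 5812/17575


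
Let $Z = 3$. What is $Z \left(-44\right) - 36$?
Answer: $-168$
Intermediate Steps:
$Z \left(-44\right) - 36 = 3 \left(-44\right) - 36 = -132 - 36 = -168$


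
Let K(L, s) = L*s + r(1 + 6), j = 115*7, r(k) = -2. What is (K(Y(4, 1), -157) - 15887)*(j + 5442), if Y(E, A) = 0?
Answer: -99258583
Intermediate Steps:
j = 805
K(L, s) = -2 + L*s (K(L, s) = L*s - 2 = -2 + L*s)
(K(Y(4, 1), -157) - 15887)*(j + 5442) = ((-2 + 0*(-157)) - 15887)*(805 + 5442) = ((-2 + 0) - 15887)*6247 = (-2 - 15887)*6247 = -15889*6247 = -99258583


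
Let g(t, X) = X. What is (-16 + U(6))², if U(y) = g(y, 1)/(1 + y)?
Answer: 12321/49 ≈ 251.45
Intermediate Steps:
U(y) = 1/(1 + y)
(-16 + U(6))² = (-16 + 1/(1 + 6))² = (-16 + 1/7)² = (-16 + ⅐)² = (-111/7)² = 12321/49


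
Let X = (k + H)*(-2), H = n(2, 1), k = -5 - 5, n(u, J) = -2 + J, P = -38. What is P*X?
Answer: -836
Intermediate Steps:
k = -10
H = -1 (H = -2 + 1 = -1)
X = 22 (X = (-10 - 1)*(-2) = -11*(-2) = 22)
P*X = -38*22 = -836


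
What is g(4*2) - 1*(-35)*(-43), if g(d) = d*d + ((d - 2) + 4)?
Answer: -1431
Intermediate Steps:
g(d) = 2 + d + d**2 (g(d) = d**2 + ((-2 + d) + 4) = d**2 + (2 + d) = 2 + d + d**2)
g(4*2) - 1*(-35)*(-43) = (2 + 4*2 + (4*2)**2) - 1*(-35)*(-43) = (2 + 8 + 8**2) + 35*(-43) = (2 + 8 + 64) - 1505 = 74 - 1505 = -1431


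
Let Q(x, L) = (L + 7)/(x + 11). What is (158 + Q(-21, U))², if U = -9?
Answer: 625681/25 ≈ 25027.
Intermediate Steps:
Q(x, L) = (7 + L)/(11 + x)
(158 + Q(-21, U))² = (158 + (7 - 9)/(11 - 21))² = (158 - 2/(-10))² = (158 - ⅒*(-2))² = (158 + ⅕)² = (791/5)² = 625681/25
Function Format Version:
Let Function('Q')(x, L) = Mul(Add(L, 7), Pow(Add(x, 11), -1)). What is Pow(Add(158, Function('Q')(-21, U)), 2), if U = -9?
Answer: Rational(625681, 25) ≈ 25027.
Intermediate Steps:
Function('Q')(x, L) = Mul(Pow(Add(11, x), -1), Add(7, L)) (Function('Q')(x, L) = Mul(Add(7, L), Pow(Add(11, x), -1)) = Mul(Pow(Add(11, x), -1), Add(7, L)))
Pow(Add(158, Function('Q')(-21, U)), 2) = Pow(Add(158, Mul(Pow(Add(11, -21), -1), Add(7, -9))), 2) = Pow(Add(158, Mul(Pow(-10, -1), -2)), 2) = Pow(Add(158, Mul(Rational(-1, 10), -2)), 2) = Pow(Add(158, Rational(1, 5)), 2) = Pow(Rational(791, 5), 2) = Rational(625681, 25)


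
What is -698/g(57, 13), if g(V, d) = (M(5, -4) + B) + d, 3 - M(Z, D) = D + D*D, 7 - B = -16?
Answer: -698/27 ≈ -25.852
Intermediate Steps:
B = 23 (B = 7 - 1*(-16) = 7 + 16 = 23)
M(Z, D) = 3 - D - D**2 (M(Z, D) = 3 - (D + D*D) = 3 - (D + D**2) = 3 + (-D - D**2) = 3 - D - D**2)
g(V, d) = 14 + d (g(V, d) = ((3 - 1*(-4) - 1*(-4)**2) + 23) + d = ((3 + 4 - 1*16) + 23) + d = ((3 + 4 - 16) + 23) + d = (-9 + 23) + d = 14 + d)
-698/g(57, 13) = -698/(14 + 13) = -698/27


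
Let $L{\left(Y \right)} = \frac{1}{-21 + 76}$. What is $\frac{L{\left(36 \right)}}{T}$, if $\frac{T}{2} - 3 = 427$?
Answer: $\frac{1}{47300} \approx 2.1142 \cdot 10^{-5}$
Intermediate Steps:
$T = 860$ ($T = 6 + 2 \cdot 427 = 6 + 854 = 860$)
$L{\left(Y \right)} = \frac{1}{55}$
$\frac{L{\left(36 \right)}}{T} = \frac{1}{55 \cdot 860} = \frac{1}{55} \cdot \frac{1}{860} = \frac{1}{47300}$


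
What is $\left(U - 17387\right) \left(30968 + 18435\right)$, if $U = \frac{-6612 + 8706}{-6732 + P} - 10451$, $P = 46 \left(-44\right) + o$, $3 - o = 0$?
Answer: $- \frac{12037935539524}{8753} \approx -1.3753 \cdot 10^{9}$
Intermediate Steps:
$o = 3$ ($o = 3 - 0 = 3 + 0 = 3$)
$P = -2021$ ($P = 46 \left(-44\right) + 3 = -2024 + 3 = -2021$)
$U = - \frac{91479697}{8753}$ ($U = \frac{-6612 + 8706}{-6732 - 2021} - 10451 = \frac{2094}{-8753} - 10451 = 2094 \left(- \frac{1}{8753}\right) - 10451 = - \frac{2094}{8753} - 10451 = - \frac{91479697}{8753} \approx -10451.0$)
$\left(U - 17387\right) \left(30968 + 18435\right) = \left(- \frac{91479697}{8753} - 17387\right) \left(30968 + 18435\right) = \left(- \frac{243668108}{8753}\right) 49403 = - \frac{12037935539524}{8753}$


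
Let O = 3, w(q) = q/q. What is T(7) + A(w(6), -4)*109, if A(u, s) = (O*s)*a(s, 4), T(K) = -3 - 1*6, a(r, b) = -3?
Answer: 3915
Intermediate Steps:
w(q) = 1
T(K) = -9 (T(K) = -3 - 6 = -9)
A(u, s) = -9*s (A(u, s) = (3*s)*(-3) = -9*s)
T(7) + A(w(6), -4)*109 = -9 - 9*(-4)*109 = -9 + 36*109 = -9 + 3924 = 3915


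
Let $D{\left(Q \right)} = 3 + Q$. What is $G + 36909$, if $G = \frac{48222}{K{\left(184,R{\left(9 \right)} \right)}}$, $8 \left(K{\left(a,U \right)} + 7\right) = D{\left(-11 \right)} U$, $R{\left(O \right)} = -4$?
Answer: $20835$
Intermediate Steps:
$K{\left(a,U \right)} = -7 - U$ ($K{\left(a,U \right)} = -7 + \frac{\left(3 - 11\right) U}{8} = -7 + \frac{\left(-8\right) U}{8} = -7 - U$)
$G = -16074$ ($G = \frac{48222}{-7 - -4} = \frac{48222}{-7 + 4} = \frac{48222}{-3} = 48222 \left(- \frac{1}{3}\right) = -16074$)
$G + 36909 = -16074 + 36909 = 20835$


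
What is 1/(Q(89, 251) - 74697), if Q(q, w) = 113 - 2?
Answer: -1/74586 ≈ -1.3407e-5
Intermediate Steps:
Q(q, w) = 111
1/(Q(89, 251) - 74697) = 1/(111 - 74697) = 1/(-74586) = -1/74586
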